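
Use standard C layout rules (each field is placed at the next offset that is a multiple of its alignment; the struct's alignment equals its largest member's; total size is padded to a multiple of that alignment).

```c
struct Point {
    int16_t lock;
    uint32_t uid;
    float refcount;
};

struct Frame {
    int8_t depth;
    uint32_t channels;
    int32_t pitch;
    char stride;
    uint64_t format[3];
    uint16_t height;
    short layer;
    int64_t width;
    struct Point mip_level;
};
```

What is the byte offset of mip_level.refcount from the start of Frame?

64

Point: lock at 0 (size 2, align 2) → ends 2; pad 2 to align 4 for uid; uid at 4 (size 4, align 4) → ends 8; refcount at 8 (size 4, align 4) → ends 12; total 12 bytes, alignment 4
depth at 0 (size 1, align 1) → ends 1
pad 3 to align 4 for channels
channels at 4 (size 4, align 4) → ends 8
pitch at 8 (size 4, align 4) → ends 12
stride at 12 (size 1, align 1) → ends 13
pad 3 to align 8 for format
format at 16 (size 24, align 8) → ends 40
height at 40 (size 2, align 2) → ends 42
layer at 42 (size 2, align 2) → ends 44
pad 4 to align 8 for width
width at 48 (size 8, align 8) → ends 56
mip_level at 56 (size 12, align 4) → ends 68
within Point: refcount at 8
56 + 8 = 64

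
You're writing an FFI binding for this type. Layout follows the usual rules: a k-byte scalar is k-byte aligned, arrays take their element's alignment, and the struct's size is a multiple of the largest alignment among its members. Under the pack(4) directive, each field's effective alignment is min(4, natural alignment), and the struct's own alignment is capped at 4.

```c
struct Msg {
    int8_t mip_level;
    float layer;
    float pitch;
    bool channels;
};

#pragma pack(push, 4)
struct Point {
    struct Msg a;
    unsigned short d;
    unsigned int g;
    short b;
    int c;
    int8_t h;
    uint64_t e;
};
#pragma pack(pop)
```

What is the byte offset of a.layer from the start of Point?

Msg: @0: mip_level [1B, align 1] → 1; +3 pad (align 4); @4: layer [4B, align 4] → 8; @8: pitch [4B, align 4] → 12; @12: channels [1B, align 1] → 13; +3 tail pad (align 4); size 16, align 4
@0: a [16B, align 4] → 16
within Msg: layer at 4
0 + 4 = 4

4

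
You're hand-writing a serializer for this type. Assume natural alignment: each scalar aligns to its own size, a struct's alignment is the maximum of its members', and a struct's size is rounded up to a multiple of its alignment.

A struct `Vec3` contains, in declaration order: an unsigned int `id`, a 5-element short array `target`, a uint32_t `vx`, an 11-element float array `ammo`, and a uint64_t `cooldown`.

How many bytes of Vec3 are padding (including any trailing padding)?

2

@0: id [4B, align 4] → 4
@4: target [10B, align 2] → 14
+2 pad (align 4)
@16: vx [4B, align 4] → 20
@20: ammo [44B, align 4] → 64
@64: cooldown [8B, align 8] → 72
size 72, align 8
data bytes 70, size 72 → padding 2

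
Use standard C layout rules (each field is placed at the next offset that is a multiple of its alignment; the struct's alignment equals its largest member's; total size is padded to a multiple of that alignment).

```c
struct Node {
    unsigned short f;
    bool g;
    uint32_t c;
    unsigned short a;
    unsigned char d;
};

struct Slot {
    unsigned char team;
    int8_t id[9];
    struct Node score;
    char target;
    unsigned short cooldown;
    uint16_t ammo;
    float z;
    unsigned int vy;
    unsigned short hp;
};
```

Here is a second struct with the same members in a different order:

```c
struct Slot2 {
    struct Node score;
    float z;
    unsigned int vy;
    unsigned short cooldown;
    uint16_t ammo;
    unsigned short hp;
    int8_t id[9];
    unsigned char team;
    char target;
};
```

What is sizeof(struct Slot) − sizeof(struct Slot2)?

4

Node: f at 0 (size 2, align 2) → ends 2; g at 2 (size 1, align 1) → ends 3; pad 1 to align 4 for c; c at 4 (size 4, align 4) → ends 8; a at 8 (size 2, align 2) → ends 10; d at 10 (size 1, align 1) → ends 11; tail pad 1 to reach multiple of 4; total 12 bytes, alignment 4
team at 0 (size 1, align 1) → ends 1
id at 1 (size 9, align 1) → ends 10
pad 2 to align 4 for score
score at 12 (size 12, align 4) → ends 24
target at 24 (size 1, align 1) → ends 25
pad 1 to align 2 for cooldown
cooldown at 26 (size 2, align 2) → ends 28
ammo at 28 (size 2, align 2) → ends 30
pad 2 to align 4 for z
z at 32 (size 4, align 4) → ends 36
vy at 36 (size 4, align 4) → ends 40
hp at 40 (size 2, align 2) → ends 42
tail pad 2 to reach multiple of 4
total 44 bytes, alignment 4
— Slot2 —
score at 0 (size 12, align 4) → ends 12
z at 12 (size 4, align 4) → ends 16
vy at 16 (size 4, align 4) → ends 20
cooldown at 20 (size 2, align 2) → ends 22
ammo at 22 (size 2, align 2) → ends 24
hp at 24 (size 2, align 2) → ends 26
id at 26 (size 9, align 1) → ends 35
team at 35 (size 1, align 1) → ends 36
target at 36 (size 1, align 1) → ends 37
tail pad 3 to reach multiple of 4
total 40 bytes, alignment 4
44 − 40 = 4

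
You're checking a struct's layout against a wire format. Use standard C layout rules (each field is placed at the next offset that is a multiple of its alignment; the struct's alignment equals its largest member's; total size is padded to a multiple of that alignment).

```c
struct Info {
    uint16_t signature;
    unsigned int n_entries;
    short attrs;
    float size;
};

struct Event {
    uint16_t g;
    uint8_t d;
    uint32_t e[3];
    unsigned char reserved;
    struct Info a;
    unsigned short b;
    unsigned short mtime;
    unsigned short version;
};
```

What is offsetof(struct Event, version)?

40

Info: @0: signature [2B, align 2] → 2; +2 pad (align 4); @4: n_entries [4B, align 4] → 8; @8: attrs [2B, align 2] → 10; +2 pad (align 4); @12: size [4B, align 4] → 16; size 16, align 4
@0: g [2B, align 2] → 2
@2: d [1B, align 1] → 3
+1 pad (align 4)
@4: e [12B, align 4] → 16
@16: reserved [1B, align 1] → 17
+3 pad (align 4)
@20: a [16B, align 4] → 36
@36: b [2B, align 2] → 38
@38: mtime [2B, align 2] → 40
@40: version [2B, align 2] → 42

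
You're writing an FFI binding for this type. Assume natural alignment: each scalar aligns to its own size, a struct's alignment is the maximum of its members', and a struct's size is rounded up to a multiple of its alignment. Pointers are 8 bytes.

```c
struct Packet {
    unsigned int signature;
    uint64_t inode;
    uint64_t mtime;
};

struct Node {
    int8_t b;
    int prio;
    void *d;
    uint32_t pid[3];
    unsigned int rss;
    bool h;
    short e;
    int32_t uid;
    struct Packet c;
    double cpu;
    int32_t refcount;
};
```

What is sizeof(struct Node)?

Packet: signature at 0 (size 4, align 4) → ends 4; pad 4 to align 8 for inode; inode at 8 (size 8, align 8) → ends 16; mtime at 16 (size 8, align 8) → ends 24; total 24 bytes, alignment 8
b at 0 (size 1, align 1) → ends 1
pad 3 to align 4 for prio
prio at 4 (size 4, align 4) → ends 8
d at 8 (size 8, align 8) → ends 16
pid at 16 (size 12, align 4) → ends 28
rss at 28 (size 4, align 4) → ends 32
h at 32 (size 1, align 1) → ends 33
pad 1 to align 2 for e
e at 34 (size 2, align 2) → ends 36
uid at 36 (size 4, align 4) → ends 40
c at 40 (size 24, align 8) → ends 64
cpu at 64 (size 8, align 8) → ends 72
refcount at 72 (size 4, align 4) → ends 76
tail pad 4 to reach multiple of 8
total 80 bytes, alignment 8

80 bytes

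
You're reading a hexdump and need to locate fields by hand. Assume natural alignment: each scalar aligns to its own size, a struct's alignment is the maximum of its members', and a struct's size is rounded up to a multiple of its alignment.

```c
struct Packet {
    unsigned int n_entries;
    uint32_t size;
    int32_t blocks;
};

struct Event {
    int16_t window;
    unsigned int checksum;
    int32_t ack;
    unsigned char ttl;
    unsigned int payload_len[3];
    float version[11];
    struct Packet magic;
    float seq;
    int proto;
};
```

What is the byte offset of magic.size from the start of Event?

76

Packet: @0: n_entries [4B, align 4] → 4; @4: size [4B, align 4] → 8; @8: blocks [4B, align 4] → 12; size 12, align 4
@0: window [2B, align 2] → 2
+2 pad (align 4)
@4: checksum [4B, align 4] → 8
@8: ack [4B, align 4] → 12
@12: ttl [1B, align 1] → 13
+3 pad (align 4)
@16: payload_len [12B, align 4] → 28
@28: version [44B, align 4] → 72
@72: magic [12B, align 4] → 84
within Packet: size at 4
72 + 4 = 76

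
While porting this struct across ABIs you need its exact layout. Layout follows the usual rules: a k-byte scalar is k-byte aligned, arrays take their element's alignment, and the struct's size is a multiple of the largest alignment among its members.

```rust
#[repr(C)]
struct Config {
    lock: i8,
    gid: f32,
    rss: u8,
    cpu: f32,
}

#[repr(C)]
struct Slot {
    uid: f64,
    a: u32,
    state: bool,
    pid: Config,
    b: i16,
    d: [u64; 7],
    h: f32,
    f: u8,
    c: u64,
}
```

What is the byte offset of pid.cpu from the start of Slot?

Config: @0: lock [1B, align 1] → 1; +3 pad (align 4); @4: gid [4B, align 4] → 8; @8: rss [1B, align 1] → 9; +3 pad (align 4); @12: cpu [4B, align 4] → 16; size 16, align 4
@0: uid [8B, align 8] → 8
@8: a [4B, align 4] → 12
@12: state [1B, align 1] → 13
+3 pad (align 4)
@16: pid [16B, align 4] → 32
within Config: cpu at 12
16 + 12 = 28

28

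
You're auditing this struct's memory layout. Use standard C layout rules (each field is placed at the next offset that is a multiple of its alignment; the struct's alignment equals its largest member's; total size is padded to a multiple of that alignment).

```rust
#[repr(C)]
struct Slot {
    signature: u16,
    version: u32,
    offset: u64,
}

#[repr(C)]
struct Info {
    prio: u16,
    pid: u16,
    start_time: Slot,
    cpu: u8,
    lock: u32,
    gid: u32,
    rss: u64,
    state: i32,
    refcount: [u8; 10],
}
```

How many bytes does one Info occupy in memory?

Slot: @0: signature [2B, align 2] → 2; +2 pad (align 4); @4: version [4B, align 4] → 8; @8: offset [8B, align 8] → 16; size 16, align 8
@0: prio [2B, align 2] → 2
@2: pid [2B, align 2] → 4
+4 pad (align 8)
@8: start_time [16B, align 8] → 24
@24: cpu [1B, align 1] → 25
+3 pad (align 4)
@28: lock [4B, align 4] → 32
@32: gid [4B, align 4] → 36
+4 pad (align 8)
@40: rss [8B, align 8] → 48
@48: state [4B, align 4] → 52
@52: refcount [10B, align 1] → 62
+2 tail pad (align 8)
size 64, align 8

64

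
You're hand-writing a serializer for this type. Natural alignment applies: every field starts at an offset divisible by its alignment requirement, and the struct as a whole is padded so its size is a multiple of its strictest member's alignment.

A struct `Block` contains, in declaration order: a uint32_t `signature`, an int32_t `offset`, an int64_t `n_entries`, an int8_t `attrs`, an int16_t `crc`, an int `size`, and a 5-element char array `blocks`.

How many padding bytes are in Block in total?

4

0..4  signature  (4B, 4-aligned)
4..8  offset  (4B, 4-aligned)
8..16  n_entries  (8B, 8-aligned)
16..17  attrs  (1B, 1-aligned)
17..18  -- padding (1B)
18..20  crc  (2B, 2-aligned)
20..24  size  (4B, 4-aligned)
24..29  blocks  (5B, 1-aligned)
29..32  -- tail padding (3B)
sizeof = 32, alignof = 8
data bytes 28, size 32 → padding 4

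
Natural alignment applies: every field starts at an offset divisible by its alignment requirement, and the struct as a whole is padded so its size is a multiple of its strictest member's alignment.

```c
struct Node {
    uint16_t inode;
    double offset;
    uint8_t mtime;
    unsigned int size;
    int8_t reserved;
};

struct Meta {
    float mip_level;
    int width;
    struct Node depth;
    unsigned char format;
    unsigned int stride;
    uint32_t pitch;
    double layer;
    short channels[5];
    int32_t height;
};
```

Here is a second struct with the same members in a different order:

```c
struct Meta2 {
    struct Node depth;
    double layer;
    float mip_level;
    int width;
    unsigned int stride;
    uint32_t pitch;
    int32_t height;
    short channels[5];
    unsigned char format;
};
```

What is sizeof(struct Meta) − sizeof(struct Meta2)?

Node: 0..2  inode  (2B, 2-aligned); 2..8  -- padding (6B); 8..16  offset  (8B, 8-aligned); 16..17  mtime  (1B, 1-aligned); 17..20  -- padding (3B); 20..24  size  (4B, 4-aligned); 24..25  reserved  (1B, 1-aligned); 25..32  -- tail padding (7B); sizeof = 32, alignof = 8
0..4  mip_level  (4B, 4-aligned)
4..8  width  (4B, 4-aligned)
8..40  depth  (32B, 8-aligned)
40..41  format  (1B, 1-aligned)
41..44  -- padding (3B)
44..48  stride  (4B, 4-aligned)
48..52  pitch  (4B, 4-aligned)
52..56  -- padding (4B)
56..64  layer  (8B, 8-aligned)
64..74  channels  (10B, 2-aligned)
74..76  -- padding (2B)
76..80  height  (4B, 4-aligned)
sizeof = 80, alignof = 8
— Meta2 —
0..32  depth  (32B, 8-aligned)
32..40  layer  (8B, 8-aligned)
40..44  mip_level  (4B, 4-aligned)
44..48  width  (4B, 4-aligned)
48..52  stride  (4B, 4-aligned)
52..56  pitch  (4B, 4-aligned)
56..60  height  (4B, 4-aligned)
60..70  channels  (10B, 2-aligned)
70..71  format  (1B, 1-aligned)
71..72  -- tail padding (1B)
sizeof = 72, alignof = 8
80 − 72 = 8

8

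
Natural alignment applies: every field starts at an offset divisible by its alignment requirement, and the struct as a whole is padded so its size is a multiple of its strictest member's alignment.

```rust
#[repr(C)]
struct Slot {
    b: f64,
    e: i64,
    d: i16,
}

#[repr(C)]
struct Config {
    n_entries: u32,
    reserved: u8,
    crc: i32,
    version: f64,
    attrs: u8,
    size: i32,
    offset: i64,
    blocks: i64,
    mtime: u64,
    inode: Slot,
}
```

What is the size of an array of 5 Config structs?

400

Slot: @0: b [8B, align 8] → 8; @8: e [8B, align 8] → 16; @16: d [2B, align 2] → 18; +6 tail pad (align 8); size 24, align 8
@0: n_entries [4B, align 4] → 4
@4: reserved [1B, align 1] → 5
+3 pad (align 4)
@8: crc [4B, align 4] → 12
+4 pad (align 8)
@16: version [8B, align 8] → 24
@24: attrs [1B, align 1] → 25
+3 pad (align 4)
@28: size [4B, align 4] → 32
@32: offset [8B, align 8] → 40
@40: blocks [8B, align 8] → 48
@48: mtime [8B, align 8] → 56
@56: inode [24B, align 8] → 80
size 80, align 8
array of 5: 5 × 80 = 400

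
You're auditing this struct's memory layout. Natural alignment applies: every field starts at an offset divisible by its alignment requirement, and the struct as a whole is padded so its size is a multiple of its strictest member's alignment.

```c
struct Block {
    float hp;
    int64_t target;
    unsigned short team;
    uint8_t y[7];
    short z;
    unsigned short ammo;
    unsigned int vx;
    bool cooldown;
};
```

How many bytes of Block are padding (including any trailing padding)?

10

0..4  hp  (4B, 4-aligned)
4..8  -- padding (4B)
8..16  target  (8B, 8-aligned)
16..18  team  (2B, 2-aligned)
18..25  y  (7B, 1-aligned)
25..26  -- padding (1B)
26..28  z  (2B, 2-aligned)
28..30  ammo  (2B, 2-aligned)
30..32  -- padding (2B)
32..36  vx  (4B, 4-aligned)
36..37  cooldown  (1B, 1-aligned)
37..40  -- tail padding (3B)
sizeof = 40, alignof = 8
data bytes 30, size 40 → padding 10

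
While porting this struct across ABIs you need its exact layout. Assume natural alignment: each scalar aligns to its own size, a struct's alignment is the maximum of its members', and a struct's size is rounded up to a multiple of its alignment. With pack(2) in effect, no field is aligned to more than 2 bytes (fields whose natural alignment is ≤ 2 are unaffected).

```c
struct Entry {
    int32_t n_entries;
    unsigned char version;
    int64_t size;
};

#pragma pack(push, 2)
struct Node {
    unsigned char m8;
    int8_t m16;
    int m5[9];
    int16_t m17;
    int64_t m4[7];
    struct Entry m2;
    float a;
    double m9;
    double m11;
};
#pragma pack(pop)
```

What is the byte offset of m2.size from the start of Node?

Entry: 0..4  n_entries  (4B, 4-aligned); 4..5  version  (1B, 1-aligned); 5..8  -- padding (3B); 8..16  size  (8B, 8-aligned); sizeof = 16, alignof = 8
0..1  m8  (1B, 1-aligned)
1..2  m16  (1B, 1-aligned)
2..38  m5  (36B, 2-aligned)
38..40  m17  (2B, 2-aligned)
40..96  m4  (56B, 2-aligned)
96..112  m2  (16B, 2-aligned)
within Entry: size at 8
96 + 8 = 104

104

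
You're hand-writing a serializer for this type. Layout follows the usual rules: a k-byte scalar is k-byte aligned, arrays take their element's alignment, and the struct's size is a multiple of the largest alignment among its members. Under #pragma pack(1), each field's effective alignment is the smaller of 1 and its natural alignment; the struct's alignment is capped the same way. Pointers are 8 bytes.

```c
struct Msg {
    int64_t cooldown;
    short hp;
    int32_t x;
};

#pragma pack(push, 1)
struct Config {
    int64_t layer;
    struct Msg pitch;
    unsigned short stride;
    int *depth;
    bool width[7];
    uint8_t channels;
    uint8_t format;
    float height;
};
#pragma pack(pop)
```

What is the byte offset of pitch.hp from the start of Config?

Msg: @0: cooldown [8B, align 8] → 8; @8: hp [2B, align 2] → 10; +2 pad (align 4); @12: x [4B, align 4] → 16; size 16, align 8
@0: layer [8B, align 1] → 8
@8: pitch [16B, align 1] → 24
within Msg: hp at 8
8 + 8 = 16

16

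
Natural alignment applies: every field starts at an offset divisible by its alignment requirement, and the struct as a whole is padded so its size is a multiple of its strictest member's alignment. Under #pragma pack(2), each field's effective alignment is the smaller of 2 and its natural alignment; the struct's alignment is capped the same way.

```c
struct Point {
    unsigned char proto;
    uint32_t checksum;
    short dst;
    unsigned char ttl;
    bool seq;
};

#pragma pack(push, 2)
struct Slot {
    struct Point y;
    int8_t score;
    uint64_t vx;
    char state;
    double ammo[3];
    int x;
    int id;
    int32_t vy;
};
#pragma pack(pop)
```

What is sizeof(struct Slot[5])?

300

Point: proto at 0 (size 1, align 1) → ends 1; pad 3 to align 4 for checksum; checksum at 4 (size 4, align 4) → ends 8; dst at 8 (size 2, align 2) → ends 10; ttl at 10 (size 1, align 1) → ends 11; seq at 11 (size 1, align 1) → ends 12; total 12 bytes, alignment 4
y at 0 (size 12, align 2) → ends 12
score at 12 (size 1, align 1) → ends 13
pad 1 to align 2 for vx
vx at 14 (size 8, align 2) → ends 22
state at 22 (size 1, align 1) → ends 23
pad 1 to align 2 for ammo
ammo at 24 (size 24, align 2) → ends 48
x at 48 (size 4, align 2) → ends 52
id at 52 (size 4, align 2) → ends 56
vy at 56 (size 4, align 2) → ends 60
total 60 bytes, alignment 2
array of 5: 5 × 60 = 300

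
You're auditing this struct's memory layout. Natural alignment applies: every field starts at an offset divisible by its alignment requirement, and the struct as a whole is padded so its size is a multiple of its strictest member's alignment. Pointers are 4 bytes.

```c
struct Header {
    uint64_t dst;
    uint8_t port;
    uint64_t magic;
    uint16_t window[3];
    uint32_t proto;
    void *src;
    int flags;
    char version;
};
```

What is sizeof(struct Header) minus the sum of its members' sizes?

12

@0: dst [8B, align 8] → 8
@8: port [1B, align 1] → 9
+7 pad (align 8)
@16: magic [8B, align 8] → 24
@24: window [6B, align 2] → 30
+2 pad (align 4)
@32: proto [4B, align 4] → 36
@36: src [4B, align 4] → 40
@40: flags [4B, align 4] → 44
@44: version [1B, align 1] → 45
+3 tail pad (align 8)
size 48, align 8
data bytes 36, size 48 → padding 12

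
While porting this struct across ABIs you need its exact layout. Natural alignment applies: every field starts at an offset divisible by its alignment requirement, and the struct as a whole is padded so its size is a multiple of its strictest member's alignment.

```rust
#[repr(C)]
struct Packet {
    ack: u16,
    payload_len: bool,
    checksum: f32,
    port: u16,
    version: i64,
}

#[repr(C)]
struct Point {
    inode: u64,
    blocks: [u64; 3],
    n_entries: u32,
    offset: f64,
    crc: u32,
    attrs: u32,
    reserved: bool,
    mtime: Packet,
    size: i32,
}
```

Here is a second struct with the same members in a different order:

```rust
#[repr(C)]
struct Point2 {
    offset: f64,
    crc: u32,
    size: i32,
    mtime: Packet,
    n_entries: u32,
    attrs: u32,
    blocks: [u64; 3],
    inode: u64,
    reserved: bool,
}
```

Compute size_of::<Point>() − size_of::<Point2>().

Packet: ack at 0 (size 2, align 2) → ends 2; payload_len at 2 (size 1, align 1) → ends 3; pad 1 to align 4 for checksum; checksum at 4 (size 4, align 4) → ends 8; port at 8 (size 2, align 2) → ends 10; pad 6 to align 8 for version; version at 16 (size 8, align 8) → ends 24; total 24 bytes, alignment 8
inode at 0 (size 8, align 8) → ends 8
blocks at 8 (size 24, align 8) → ends 32
n_entries at 32 (size 4, align 4) → ends 36
pad 4 to align 8 for offset
offset at 40 (size 8, align 8) → ends 48
crc at 48 (size 4, align 4) → ends 52
attrs at 52 (size 4, align 4) → ends 56
reserved at 56 (size 1, align 1) → ends 57
pad 7 to align 8 for mtime
mtime at 64 (size 24, align 8) → ends 88
size at 88 (size 4, align 4) → ends 92
tail pad 4 to reach multiple of 8
total 96 bytes, alignment 8
— Point2 —
offset at 0 (size 8, align 8) → ends 8
crc at 8 (size 4, align 4) → ends 12
size at 12 (size 4, align 4) → ends 16
mtime at 16 (size 24, align 8) → ends 40
n_entries at 40 (size 4, align 4) → ends 44
attrs at 44 (size 4, align 4) → ends 48
blocks at 48 (size 24, align 8) → ends 72
inode at 72 (size 8, align 8) → ends 80
reserved at 80 (size 1, align 1) → ends 81
tail pad 7 to reach multiple of 8
total 88 bytes, alignment 8
96 − 88 = 8

8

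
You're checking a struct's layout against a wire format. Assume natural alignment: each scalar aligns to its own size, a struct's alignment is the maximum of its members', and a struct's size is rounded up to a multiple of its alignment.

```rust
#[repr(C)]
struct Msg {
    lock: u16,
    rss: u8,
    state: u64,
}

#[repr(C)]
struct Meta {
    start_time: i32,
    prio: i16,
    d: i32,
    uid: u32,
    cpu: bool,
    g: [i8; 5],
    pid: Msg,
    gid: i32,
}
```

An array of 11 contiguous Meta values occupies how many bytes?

Msg: 0..2  lock  (2B, 2-aligned); 2..3  rss  (1B, 1-aligned); 3..8  -- padding (5B); 8..16  state  (8B, 8-aligned); sizeof = 16, alignof = 8
0..4  start_time  (4B, 4-aligned)
4..6  prio  (2B, 2-aligned)
6..8  -- padding (2B)
8..12  d  (4B, 4-aligned)
12..16  uid  (4B, 4-aligned)
16..17  cpu  (1B, 1-aligned)
17..22  g  (5B, 1-aligned)
22..24  -- padding (2B)
24..40  pid  (16B, 8-aligned)
40..44  gid  (4B, 4-aligned)
44..48  -- tail padding (4B)
sizeof = 48, alignof = 8
array of 11: 11 × 48 = 528

528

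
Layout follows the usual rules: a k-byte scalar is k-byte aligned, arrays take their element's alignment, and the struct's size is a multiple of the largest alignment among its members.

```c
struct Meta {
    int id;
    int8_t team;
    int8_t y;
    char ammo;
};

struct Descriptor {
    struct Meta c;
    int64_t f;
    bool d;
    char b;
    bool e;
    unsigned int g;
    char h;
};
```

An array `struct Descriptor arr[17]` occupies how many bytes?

544

Meta: id at 0 (size 4, align 4) → ends 4; team at 4 (size 1, align 1) → ends 5; y at 5 (size 1, align 1) → ends 6; ammo at 6 (size 1, align 1) → ends 7; tail pad 1 to reach multiple of 4; total 8 bytes, alignment 4
c at 0 (size 8, align 4) → ends 8
f at 8 (size 8, align 8) → ends 16
d at 16 (size 1, align 1) → ends 17
b at 17 (size 1, align 1) → ends 18
e at 18 (size 1, align 1) → ends 19
pad 1 to align 4 for g
g at 20 (size 4, align 4) → ends 24
h at 24 (size 1, align 1) → ends 25
tail pad 7 to reach multiple of 8
total 32 bytes, alignment 8
array of 17: 17 × 32 = 544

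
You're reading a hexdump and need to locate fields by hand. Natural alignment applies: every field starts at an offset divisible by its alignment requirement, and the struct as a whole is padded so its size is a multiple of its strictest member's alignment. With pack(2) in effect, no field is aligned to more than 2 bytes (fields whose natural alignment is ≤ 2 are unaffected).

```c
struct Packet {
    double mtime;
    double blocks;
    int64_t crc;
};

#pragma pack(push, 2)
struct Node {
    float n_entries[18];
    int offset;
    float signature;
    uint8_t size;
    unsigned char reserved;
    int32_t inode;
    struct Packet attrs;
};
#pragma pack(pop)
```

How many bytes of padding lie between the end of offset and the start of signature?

Packet: @0: mtime [8B, align 8] → 8; @8: blocks [8B, align 8] → 16; @16: crc [8B, align 8] → 24; size 24, align 8
@0: n_entries [72B, align 2] → 72
@72: offset [4B, align 2] → 76
@76: signature [4B, align 2] → 80

0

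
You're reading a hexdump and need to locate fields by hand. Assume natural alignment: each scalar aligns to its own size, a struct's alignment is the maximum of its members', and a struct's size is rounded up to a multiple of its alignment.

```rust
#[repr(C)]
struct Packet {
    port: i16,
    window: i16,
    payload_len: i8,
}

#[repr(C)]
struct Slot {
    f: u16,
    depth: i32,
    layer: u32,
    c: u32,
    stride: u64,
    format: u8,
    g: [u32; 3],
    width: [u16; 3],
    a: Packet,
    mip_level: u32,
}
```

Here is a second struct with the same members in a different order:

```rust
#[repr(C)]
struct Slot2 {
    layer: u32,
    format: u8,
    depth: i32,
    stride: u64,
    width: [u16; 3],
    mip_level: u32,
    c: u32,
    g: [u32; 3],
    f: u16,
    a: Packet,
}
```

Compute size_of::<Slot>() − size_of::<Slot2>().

-8

Packet: 0..2  port  (2B, 2-aligned); 2..4  window  (2B, 2-aligned); 4..5  payload_len  (1B, 1-aligned); 5..6  -- tail padding (1B); sizeof = 6, alignof = 2
0..2  f  (2B, 2-aligned)
2..4  -- padding (2B)
4..8  depth  (4B, 4-aligned)
8..12  layer  (4B, 4-aligned)
12..16  c  (4B, 4-aligned)
16..24  stride  (8B, 8-aligned)
24..25  format  (1B, 1-aligned)
25..28  -- padding (3B)
28..40  g  (12B, 4-aligned)
40..46  width  (6B, 2-aligned)
46..52  a  (6B, 2-aligned)
52..56  mip_level  (4B, 4-aligned)
sizeof = 56, alignof = 8
— Slot2 —
0..4  layer  (4B, 4-aligned)
4..5  format  (1B, 1-aligned)
5..8  -- padding (3B)
8..12  depth  (4B, 4-aligned)
12..16  -- padding (4B)
16..24  stride  (8B, 8-aligned)
24..30  width  (6B, 2-aligned)
30..32  -- padding (2B)
32..36  mip_level  (4B, 4-aligned)
36..40  c  (4B, 4-aligned)
40..52  g  (12B, 4-aligned)
52..54  f  (2B, 2-aligned)
54..60  a  (6B, 2-aligned)
60..64  -- tail padding (4B)
sizeof = 64, alignof = 8
56 − 64 = -8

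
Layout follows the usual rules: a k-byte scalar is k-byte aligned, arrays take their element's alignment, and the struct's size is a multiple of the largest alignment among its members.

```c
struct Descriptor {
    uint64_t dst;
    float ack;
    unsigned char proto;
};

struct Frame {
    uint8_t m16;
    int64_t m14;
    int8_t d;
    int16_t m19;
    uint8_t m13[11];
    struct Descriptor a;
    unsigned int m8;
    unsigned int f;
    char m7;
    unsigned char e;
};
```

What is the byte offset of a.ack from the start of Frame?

40

Descriptor: dst at 0 (size 8, align 8) → ends 8; ack at 8 (size 4, align 4) → ends 12; proto at 12 (size 1, align 1) → ends 13; tail pad 3 to reach multiple of 8; total 16 bytes, alignment 8
m16 at 0 (size 1, align 1) → ends 1
pad 7 to align 8 for m14
m14 at 8 (size 8, align 8) → ends 16
d at 16 (size 1, align 1) → ends 17
pad 1 to align 2 for m19
m19 at 18 (size 2, align 2) → ends 20
m13 at 20 (size 11, align 1) → ends 31
pad 1 to align 8 for a
a at 32 (size 16, align 8) → ends 48
within Descriptor: ack at 8
32 + 8 = 40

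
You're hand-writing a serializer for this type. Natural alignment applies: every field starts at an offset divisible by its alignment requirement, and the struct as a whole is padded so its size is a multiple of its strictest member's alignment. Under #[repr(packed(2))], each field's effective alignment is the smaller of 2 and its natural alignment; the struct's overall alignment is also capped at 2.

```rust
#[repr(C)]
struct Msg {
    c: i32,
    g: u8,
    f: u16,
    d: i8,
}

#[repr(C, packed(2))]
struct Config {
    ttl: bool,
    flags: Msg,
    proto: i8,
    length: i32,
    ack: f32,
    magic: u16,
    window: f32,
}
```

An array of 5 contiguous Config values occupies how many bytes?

150

Msg: @0: c [4B, align 4] → 4; @4: g [1B, align 1] → 5; +1 pad (align 2); @6: f [2B, align 2] → 8; @8: d [1B, align 1] → 9; +3 tail pad (align 4); size 12, align 4
@0: ttl [1B, align 1] → 1
+1 pad (align 2)
@2: flags [12B, align 2] → 14
@14: proto [1B, align 1] → 15
+1 pad (align 2)
@16: length [4B, align 2] → 20
@20: ack [4B, align 2] → 24
@24: magic [2B, align 2] → 26
@26: window [4B, align 2] → 30
size 30, align 2
array of 5: 5 × 30 = 150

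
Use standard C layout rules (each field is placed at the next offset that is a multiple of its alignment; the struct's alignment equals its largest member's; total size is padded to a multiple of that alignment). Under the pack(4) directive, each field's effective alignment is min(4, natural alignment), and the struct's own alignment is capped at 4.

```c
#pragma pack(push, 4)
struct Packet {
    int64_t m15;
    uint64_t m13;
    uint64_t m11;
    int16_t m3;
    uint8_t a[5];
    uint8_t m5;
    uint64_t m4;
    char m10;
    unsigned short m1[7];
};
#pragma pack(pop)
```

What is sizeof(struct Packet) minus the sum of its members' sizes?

m15 at 0 (size 8, align 4) → ends 8
m13 at 8 (size 8, align 4) → ends 16
m11 at 16 (size 8, align 4) → ends 24
m3 at 24 (size 2, align 2) → ends 26
a at 26 (size 5, align 1) → ends 31
m5 at 31 (size 1, align 1) → ends 32
m4 at 32 (size 8, align 4) → ends 40
m10 at 40 (size 1, align 1) → ends 41
pad 1 to align 2 for m1
m1 at 42 (size 14, align 2) → ends 56
total 56 bytes, alignment 4
data bytes 55, size 56 → padding 1

1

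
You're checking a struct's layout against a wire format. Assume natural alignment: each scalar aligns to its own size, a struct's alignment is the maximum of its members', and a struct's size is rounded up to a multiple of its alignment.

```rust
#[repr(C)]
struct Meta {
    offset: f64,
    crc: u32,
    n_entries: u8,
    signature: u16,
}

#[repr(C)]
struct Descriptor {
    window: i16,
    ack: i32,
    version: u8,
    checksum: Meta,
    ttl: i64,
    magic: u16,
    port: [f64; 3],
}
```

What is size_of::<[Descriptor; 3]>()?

216

Meta: offset at 0 (size 8, align 8) → ends 8; crc at 8 (size 4, align 4) → ends 12; n_entries at 12 (size 1, align 1) → ends 13; pad 1 to align 2 for signature; signature at 14 (size 2, align 2) → ends 16; total 16 bytes, alignment 8
window at 0 (size 2, align 2) → ends 2
pad 2 to align 4 for ack
ack at 4 (size 4, align 4) → ends 8
version at 8 (size 1, align 1) → ends 9
pad 7 to align 8 for checksum
checksum at 16 (size 16, align 8) → ends 32
ttl at 32 (size 8, align 8) → ends 40
magic at 40 (size 2, align 2) → ends 42
pad 6 to align 8 for port
port at 48 (size 24, align 8) → ends 72
total 72 bytes, alignment 8
array of 3: 3 × 72 = 216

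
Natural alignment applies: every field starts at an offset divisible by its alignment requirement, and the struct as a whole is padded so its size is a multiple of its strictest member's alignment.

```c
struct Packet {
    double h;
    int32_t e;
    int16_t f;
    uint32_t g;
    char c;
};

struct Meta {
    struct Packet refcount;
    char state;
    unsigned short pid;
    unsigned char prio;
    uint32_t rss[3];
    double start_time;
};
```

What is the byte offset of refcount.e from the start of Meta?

Packet: h at 0 (size 8, align 8) → ends 8; e at 8 (size 4, align 4) → ends 12; f at 12 (size 2, align 2) → ends 14; pad 2 to align 4 for g; g at 16 (size 4, align 4) → ends 20; c at 20 (size 1, align 1) → ends 21; tail pad 3 to reach multiple of 8; total 24 bytes, alignment 8
refcount at 0 (size 24, align 8) → ends 24
within Packet: e at 8
0 + 8 = 8

8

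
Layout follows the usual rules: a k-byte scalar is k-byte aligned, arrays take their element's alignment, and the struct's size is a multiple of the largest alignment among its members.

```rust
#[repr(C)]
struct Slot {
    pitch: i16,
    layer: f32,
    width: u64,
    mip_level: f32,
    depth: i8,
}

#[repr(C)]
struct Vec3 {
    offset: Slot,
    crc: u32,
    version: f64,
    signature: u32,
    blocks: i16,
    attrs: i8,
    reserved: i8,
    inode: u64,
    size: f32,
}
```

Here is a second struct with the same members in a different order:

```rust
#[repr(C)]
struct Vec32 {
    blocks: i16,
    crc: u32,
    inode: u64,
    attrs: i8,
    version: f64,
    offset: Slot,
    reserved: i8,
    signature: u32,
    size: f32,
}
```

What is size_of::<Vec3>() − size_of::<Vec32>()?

Slot: pitch at 0 (size 2, align 2) → ends 2; pad 2 to align 4 for layer; layer at 4 (size 4, align 4) → ends 8; width at 8 (size 8, align 8) → ends 16; mip_level at 16 (size 4, align 4) → ends 20; depth at 20 (size 1, align 1) → ends 21; tail pad 3 to reach multiple of 8; total 24 bytes, alignment 8
offset at 0 (size 24, align 8) → ends 24
crc at 24 (size 4, align 4) → ends 28
pad 4 to align 8 for version
version at 32 (size 8, align 8) → ends 40
signature at 40 (size 4, align 4) → ends 44
blocks at 44 (size 2, align 2) → ends 46
attrs at 46 (size 1, align 1) → ends 47
reserved at 47 (size 1, align 1) → ends 48
inode at 48 (size 8, align 8) → ends 56
size at 56 (size 4, align 4) → ends 60
tail pad 4 to reach multiple of 8
total 64 bytes, alignment 8
— Vec32 —
blocks at 0 (size 2, align 2) → ends 2
pad 2 to align 4 for crc
crc at 4 (size 4, align 4) → ends 8
inode at 8 (size 8, align 8) → ends 16
attrs at 16 (size 1, align 1) → ends 17
pad 7 to align 8 for version
version at 24 (size 8, align 8) → ends 32
offset at 32 (size 24, align 8) → ends 56
reserved at 56 (size 1, align 1) → ends 57
pad 3 to align 4 for signature
signature at 60 (size 4, align 4) → ends 64
size at 64 (size 4, align 4) → ends 68
tail pad 4 to reach multiple of 8
total 72 bytes, alignment 8
64 − 72 = -8

-8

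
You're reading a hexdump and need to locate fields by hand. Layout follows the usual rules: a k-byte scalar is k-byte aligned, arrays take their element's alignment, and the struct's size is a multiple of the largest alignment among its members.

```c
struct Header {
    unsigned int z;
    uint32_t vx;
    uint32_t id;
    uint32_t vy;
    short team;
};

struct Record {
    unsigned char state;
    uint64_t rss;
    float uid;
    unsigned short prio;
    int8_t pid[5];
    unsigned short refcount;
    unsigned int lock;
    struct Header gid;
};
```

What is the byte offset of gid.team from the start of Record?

Header: @0: z [4B, align 4] → 4; @4: vx [4B, align 4] → 8; @8: id [4B, align 4] → 12; @12: vy [4B, align 4] → 16; @16: team [2B, align 2] → 18; +2 tail pad (align 4); size 20, align 4
@0: state [1B, align 1] → 1
+7 pad (align 8)
@8: rss [8B, align 8] → 16
@16: uid [4B, align 4] → 20
@20: prio [2B, align 2] → 22
@22: pid [5B, align 1] → 27
+1 pad (align 2)
@28: refcount [2B, align 2] → 30
+2 pad (align 4)
@32: lock [4B, align 4] → 36
@36: gid [20B, align 4] → 56
within Header: team at 16
36 + 16 = 52

52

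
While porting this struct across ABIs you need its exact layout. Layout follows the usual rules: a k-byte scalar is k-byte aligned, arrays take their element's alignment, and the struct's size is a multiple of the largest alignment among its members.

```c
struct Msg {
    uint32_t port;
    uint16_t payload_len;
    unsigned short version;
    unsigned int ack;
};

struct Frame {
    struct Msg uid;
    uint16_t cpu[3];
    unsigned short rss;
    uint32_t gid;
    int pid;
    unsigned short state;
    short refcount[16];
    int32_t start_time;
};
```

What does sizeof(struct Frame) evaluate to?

68 bytes

Msg: 0..4  port  (4B, 4-aligned); 4..6  payload_len  (2B, 2-aligned); 6..8  version  (2B, 2-aligned); 8..12  ack  (4B, 4-aligned); sizeof = 12, alignof = 4
0..12  uid  (12B, 4-aligned)
12..18  cpu  (6B, 2-aligned)
18..20  rss  (2B, 2-aligned)
20..24  gid  (4B, 4-aligned)
24..28  pid  (4B, 4-aligned)
28..30  state  (2B, 2-aligned)
30..62  refcount  (32B, 2-aligned)
62..64  -- padding (2B)
64..68  start_time  (4B, 4-aligned)
sizeof = 68, alignof = 4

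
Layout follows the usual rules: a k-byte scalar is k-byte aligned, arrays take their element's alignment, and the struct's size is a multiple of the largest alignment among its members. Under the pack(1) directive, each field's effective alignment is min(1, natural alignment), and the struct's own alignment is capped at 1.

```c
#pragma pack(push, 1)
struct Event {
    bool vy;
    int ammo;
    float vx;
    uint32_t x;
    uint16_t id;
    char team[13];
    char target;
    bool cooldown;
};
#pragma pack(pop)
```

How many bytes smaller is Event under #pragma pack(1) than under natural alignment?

6

natural layout:
  0..1  vy  (1B, 1-aligned)
  1..4  -- padding (3B)
  4..8  ammo  (4B, 4-aligned)
  8..12  vx  (4B, 4-aligned)
  12..16  x  (4B, 4-aligned)
  16..18  id  (2B, 2-aligned)
  18..31  team  (13B, 1-aligned)
  31..32  target  (1B, 1-aligned)
  32..33  cooldown  (1B, 1-aligned)
  33..36  -- tail padding (3B)
  sizeof = 36, alignof = 4
packed(1) layout:
  0..1  vy  (1B, 1-aligned)
  1..5  ammo  (4B, 1-aligned)
  5..9  vx  (4B, 1-aligned)
  9..13  x  (4B, 1-aligned)
  13..15  id  (2B, 1-aligned)
  15..28  team  (13B, 1-aligned)
  28..29  target  (1B, 1-aligned)
  29..30  cooldown  (1B, 1-aligned)
  sizeof = 30, alignof = 1
36 − 30 = 6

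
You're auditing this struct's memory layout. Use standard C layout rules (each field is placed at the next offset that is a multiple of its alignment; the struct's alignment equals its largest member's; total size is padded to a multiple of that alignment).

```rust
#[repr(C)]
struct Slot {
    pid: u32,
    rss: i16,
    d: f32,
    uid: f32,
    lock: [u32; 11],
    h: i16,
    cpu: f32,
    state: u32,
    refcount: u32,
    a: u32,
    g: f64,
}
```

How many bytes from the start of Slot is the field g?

0..4  pid  (4B, 4-aligned)
4..6  rss  (2B, 2-aligned)
6..8  -- padding (2B)
8..12  d  (4B, 4-aligned)
12..16  uid  (4B, 4-aligned)
16..60  lock  (44B, 4-aligned)
60..62  h  (2B, 2-aligned)
62..64  -- padding (2B)
64..68  cpu  (4B, 4-aligned)
68..72  state  (4B, 4-aligned)
72..76  refcount  (4B, 4-aligned)
76..80  a  (4B, 4-aligned)
80..88  g  (8B, 8-aligned)

80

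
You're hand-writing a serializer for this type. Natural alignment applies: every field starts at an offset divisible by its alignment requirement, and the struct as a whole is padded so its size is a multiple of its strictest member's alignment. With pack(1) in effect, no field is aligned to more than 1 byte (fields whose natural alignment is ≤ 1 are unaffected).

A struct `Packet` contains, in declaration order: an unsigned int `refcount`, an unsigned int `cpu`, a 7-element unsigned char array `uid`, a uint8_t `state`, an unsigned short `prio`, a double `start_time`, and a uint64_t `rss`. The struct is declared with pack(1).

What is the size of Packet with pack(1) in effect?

34

@0: refcount [4B, align 1] → 4
@4: cpu [4B, align 1] → 8
@8: uid [7B, align 1] → 15
@15: state [1B, align 1] → 16
@16: prio [2B, align 1] → 18
@18: start_time [8B, align 1] → 26
@26: rss [8B, align 1] → 34
size 34, align 1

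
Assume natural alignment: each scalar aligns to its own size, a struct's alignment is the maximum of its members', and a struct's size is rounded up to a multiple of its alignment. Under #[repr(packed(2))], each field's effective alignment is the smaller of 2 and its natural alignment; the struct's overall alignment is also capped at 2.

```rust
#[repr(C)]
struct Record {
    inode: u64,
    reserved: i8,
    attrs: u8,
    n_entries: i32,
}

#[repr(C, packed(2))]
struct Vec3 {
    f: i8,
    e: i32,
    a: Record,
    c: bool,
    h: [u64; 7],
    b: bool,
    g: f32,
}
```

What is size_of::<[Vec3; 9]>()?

774

Record: inode at 0 (size 8, align 8) → ends 8; reserved at 8 (size 1, align 1) → ends 9; attrs at 9 (size 1, align 1) → ends 10; pad 2 to align 4 for n_entries; n_entries at 12 (size 4, align 4) → ends 16; total 16 bytes, alignment 8
f at 0 (size 1, align 1) → ends 1
pad 1 to align 2 for e
e at 2 (size 4, align 2) → ends 6
a at 6 (size 16, align 2) → ends 22
c at 22 (size 1, align 1) → ends 23
pad 1 to align 2 for h
h at 24 (size 56, align 2) → ends 80
b at 80 (size 1, align 1) → ends 81
pad 1 to align 2 for g
g at 82 (size 4, align 2) → ends 86
total 86 bytes, alignment 2
array of 9: 9 × 86 = 774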